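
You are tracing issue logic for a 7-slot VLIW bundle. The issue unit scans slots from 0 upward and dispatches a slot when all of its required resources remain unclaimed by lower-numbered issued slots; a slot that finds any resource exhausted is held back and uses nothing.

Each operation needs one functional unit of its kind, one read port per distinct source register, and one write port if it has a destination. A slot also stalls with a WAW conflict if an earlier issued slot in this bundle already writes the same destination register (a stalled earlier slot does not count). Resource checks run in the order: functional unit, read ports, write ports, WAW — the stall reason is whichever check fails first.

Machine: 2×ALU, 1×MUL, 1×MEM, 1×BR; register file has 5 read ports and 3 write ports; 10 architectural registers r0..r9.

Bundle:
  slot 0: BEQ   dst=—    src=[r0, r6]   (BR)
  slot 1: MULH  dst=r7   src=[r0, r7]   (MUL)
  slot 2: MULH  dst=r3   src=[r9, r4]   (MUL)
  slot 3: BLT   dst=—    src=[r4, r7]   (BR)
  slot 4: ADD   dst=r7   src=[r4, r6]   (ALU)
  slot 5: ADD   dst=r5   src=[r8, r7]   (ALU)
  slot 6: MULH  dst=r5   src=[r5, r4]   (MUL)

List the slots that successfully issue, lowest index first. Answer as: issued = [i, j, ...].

issued = [0, 1]

  0. BR ⇒ go  {2A/1Mu/1Ld/0B | 3r 3w}
  1. MUL→r7 ⇒ go  {2A/0Mu/1Ld/0B | 1r 2w}
  2. MUL→r3 ⇒ no(FU)  {2A/0Mu/1Ld/0B | 1r 2w}
  3. BR ⇒ no(FU)  {2A/0Mu/1Ld/0B | 1r 2w}
  4. ALU→r7 ⇒ no(RD_PORT)  {2A/0Mu/1Ld/0B | 1r 2w}
  5. ALU→r5 ⇒ no(RD_PORT)  {2A/0Mu/1Ld/0B | 1r 2w}
  6. MUL→r5 ⇒ no(FU)  {2A/0Mu/1Ld/0B | 1r 2w}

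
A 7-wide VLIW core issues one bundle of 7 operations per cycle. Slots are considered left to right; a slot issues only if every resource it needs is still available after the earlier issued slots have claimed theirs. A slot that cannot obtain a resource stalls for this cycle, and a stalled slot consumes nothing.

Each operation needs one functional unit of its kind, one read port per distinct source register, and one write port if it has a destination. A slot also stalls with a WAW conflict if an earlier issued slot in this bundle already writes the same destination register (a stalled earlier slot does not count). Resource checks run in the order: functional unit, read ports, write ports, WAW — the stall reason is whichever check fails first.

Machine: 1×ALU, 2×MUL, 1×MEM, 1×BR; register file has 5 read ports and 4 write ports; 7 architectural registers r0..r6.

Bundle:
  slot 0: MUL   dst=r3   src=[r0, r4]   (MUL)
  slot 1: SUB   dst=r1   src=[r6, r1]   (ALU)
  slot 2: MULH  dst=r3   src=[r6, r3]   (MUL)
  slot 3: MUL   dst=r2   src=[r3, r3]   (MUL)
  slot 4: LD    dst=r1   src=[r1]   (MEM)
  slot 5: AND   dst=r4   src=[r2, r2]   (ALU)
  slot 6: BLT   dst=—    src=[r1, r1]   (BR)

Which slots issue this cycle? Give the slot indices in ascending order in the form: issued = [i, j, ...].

issued = [0, 1, 3]

#0 MUL src=r0,r4 dispatched  <A:1 Mu:1 Ld:1 B:1 rd:3 wr:3>
#1 ALU src=r6,r1 dispatched  <A:0 Mu:1 Ld:1 B:1 rd:1 wr:2>
#2 MUL src=r6,r3 held:RD_PORT  <A:0 Mu:1 Ld:1 B:1 rd:1 wr:2>
#3 MUL src=r3,r3 dispatched  <A:0 Mu:0 Ld:1 B:1 rd:0 wr:1>
#4 MEM src=r1 held:RD_PORT  <A:0 Mu:0 Ld:1 B:1 rd:0 wr:1>
#5 ALU src=r2,r2 held:FU  <A:0 Mu:0 Ld:1 B:1 rd:0 wr:1>
#6 BR src=r1,r1 held:RD_PORT  <A:0 Mu:0 Ld:1 B:1 rd:0 wr:1>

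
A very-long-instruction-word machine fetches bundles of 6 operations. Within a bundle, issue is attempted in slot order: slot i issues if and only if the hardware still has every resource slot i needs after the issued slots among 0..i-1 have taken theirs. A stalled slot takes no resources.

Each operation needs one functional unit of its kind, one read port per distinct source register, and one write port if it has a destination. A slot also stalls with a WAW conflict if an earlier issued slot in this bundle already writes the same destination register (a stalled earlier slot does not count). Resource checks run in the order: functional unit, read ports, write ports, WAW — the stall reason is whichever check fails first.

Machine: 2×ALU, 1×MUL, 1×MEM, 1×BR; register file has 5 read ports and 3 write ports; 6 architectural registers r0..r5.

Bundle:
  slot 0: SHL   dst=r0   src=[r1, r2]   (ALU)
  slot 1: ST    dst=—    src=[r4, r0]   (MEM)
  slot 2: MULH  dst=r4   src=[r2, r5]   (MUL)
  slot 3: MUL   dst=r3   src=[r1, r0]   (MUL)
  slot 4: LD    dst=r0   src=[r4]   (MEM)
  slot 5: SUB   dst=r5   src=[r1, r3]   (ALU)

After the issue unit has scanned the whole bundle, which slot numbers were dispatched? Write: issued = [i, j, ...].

issued = [0, 1]

  0. ALU→r0 ⇒ go  {1A/1Mu/1Ld/1B | 3r 2w}
  1. MEM ⇒ go  {1A/1Mu/0Ld/1B | 1r 2w}
  2. MUL→r4 ⇒ no(RD_PORT)  {1A/1Mu/0Ld/1B | 1r 2w}
  3. MUL→r3 ⇒ no(RD_PORT)  {1A/1Mu/0Ld/1B | 1r 2w}
  4. MEM→r0 ⇒ no(FU)  {1A/1Mu/0Ld/1B | 1r 2w}
  5. ALU→r5 ⇒ no(RD_PORT)  {1A/1Mu/0Ld/1B | 1r 2w}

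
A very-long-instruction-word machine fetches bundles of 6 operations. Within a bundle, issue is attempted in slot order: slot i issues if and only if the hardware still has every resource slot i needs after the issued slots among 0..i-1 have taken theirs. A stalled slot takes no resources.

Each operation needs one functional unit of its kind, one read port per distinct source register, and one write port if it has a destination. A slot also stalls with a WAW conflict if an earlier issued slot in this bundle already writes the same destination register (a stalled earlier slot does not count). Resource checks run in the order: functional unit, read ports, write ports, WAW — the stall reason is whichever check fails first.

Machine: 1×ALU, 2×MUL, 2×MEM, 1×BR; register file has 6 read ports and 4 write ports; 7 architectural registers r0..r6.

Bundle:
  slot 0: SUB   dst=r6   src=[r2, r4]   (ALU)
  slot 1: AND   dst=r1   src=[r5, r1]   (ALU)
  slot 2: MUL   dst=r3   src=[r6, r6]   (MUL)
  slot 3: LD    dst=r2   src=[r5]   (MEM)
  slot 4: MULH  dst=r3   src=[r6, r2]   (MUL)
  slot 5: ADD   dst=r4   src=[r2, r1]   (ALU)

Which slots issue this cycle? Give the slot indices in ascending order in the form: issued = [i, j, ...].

issued = [0, 2, 3]

  0. ALU→r6 ⇒ go  {0A/2Mu/2Ld/1B | 4r 3w}
  1. ALU→r1 ⇒ no(FU)  {0A/2Mu/2Ld/1B | 4r 3w}
  2. MUL→r3 ⇒ go  {0A/1Mu/2Ld/1B | 3r 2w}
  3. MEM→r2 ⇒ go  {0A/1Mu/1Ld/1B | 2r 1w}
  4. MUL→r3 ⇒ no(WAW)  {0A/1Mu/1Ld/1B | 2r 1w}
  5. ALU→r4 ⇒ no(FU)  {0A/1Mu/1Ld/1B | 2r 1w}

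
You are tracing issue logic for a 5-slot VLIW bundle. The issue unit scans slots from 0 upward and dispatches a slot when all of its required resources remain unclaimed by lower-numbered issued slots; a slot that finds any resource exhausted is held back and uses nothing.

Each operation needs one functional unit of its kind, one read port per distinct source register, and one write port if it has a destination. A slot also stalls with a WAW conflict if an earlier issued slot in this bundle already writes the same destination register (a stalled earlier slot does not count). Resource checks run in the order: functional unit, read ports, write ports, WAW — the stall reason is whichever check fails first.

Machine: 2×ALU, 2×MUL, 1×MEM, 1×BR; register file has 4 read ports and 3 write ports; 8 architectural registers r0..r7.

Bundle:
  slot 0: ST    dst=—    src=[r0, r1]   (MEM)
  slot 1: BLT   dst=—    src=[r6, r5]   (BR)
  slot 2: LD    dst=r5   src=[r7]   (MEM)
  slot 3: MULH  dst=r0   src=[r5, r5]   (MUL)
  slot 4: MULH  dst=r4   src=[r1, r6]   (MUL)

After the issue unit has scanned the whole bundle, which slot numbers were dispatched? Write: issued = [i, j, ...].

  0. MEM ⇒ go  {2A/2Mu/0Ld/1B | 2r 3w}
  1. BR ⇒ go  {2A/2Mu/0Ld/0B | 0r 3w}
  2. MEM→r5 ⇒ no(FU)  {2A/2Mu/0Ld/0B | 0r 3w}
  3. MUL→r0 ⇒ no(RD_PORT)  {2A/2Mu/0Ld/0B | 0r 3w}
  4. MUL→r4 ⇒ no(RD_PORT)  {2A/2Mu/0Ld/0B | 0r 3w}

issued = [0, 1]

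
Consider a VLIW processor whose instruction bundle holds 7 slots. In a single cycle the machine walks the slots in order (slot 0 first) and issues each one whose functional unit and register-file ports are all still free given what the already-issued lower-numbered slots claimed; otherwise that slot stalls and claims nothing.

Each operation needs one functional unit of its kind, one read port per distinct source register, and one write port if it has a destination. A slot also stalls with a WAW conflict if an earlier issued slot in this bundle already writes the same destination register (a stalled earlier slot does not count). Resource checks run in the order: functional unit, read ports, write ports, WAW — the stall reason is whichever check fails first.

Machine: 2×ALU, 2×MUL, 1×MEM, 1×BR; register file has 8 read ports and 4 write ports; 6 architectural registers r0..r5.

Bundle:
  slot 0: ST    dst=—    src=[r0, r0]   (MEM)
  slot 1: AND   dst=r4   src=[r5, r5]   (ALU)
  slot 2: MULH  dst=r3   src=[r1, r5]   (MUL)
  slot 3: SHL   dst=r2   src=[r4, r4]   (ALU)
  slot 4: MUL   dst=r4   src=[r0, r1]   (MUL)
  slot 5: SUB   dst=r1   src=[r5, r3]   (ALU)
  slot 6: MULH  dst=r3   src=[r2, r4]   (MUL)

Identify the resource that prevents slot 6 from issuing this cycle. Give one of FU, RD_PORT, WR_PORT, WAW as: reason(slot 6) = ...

slot 0 (MEM): ISSUE — free A2,Mu2,Ld0,B1 rp7 wp4
slot 1 (ALU): ISSUE — free A1,Mu2,Ld0,B1 rp6 wp3
slot 2 (MUL): ISSUE — free A1,Mu1,Ld0,B1 rp4 wp2
slot 3 (ALU): ISSUE — free A0,Mu1,Ld0,B1 rp3 wp1
slot 4 (MUL): stall WAW — free A0,Mu1,Ld0,B1 rp3 wp1
slot 5 (ALU): stall FU — free A0,Mu1,Ld0,B1 rp3 wp1
slot 6 (MUL): stall WAW — free A0,Mu1,Ld0,B1 rp3 wp1

reason(slot 6) = WAW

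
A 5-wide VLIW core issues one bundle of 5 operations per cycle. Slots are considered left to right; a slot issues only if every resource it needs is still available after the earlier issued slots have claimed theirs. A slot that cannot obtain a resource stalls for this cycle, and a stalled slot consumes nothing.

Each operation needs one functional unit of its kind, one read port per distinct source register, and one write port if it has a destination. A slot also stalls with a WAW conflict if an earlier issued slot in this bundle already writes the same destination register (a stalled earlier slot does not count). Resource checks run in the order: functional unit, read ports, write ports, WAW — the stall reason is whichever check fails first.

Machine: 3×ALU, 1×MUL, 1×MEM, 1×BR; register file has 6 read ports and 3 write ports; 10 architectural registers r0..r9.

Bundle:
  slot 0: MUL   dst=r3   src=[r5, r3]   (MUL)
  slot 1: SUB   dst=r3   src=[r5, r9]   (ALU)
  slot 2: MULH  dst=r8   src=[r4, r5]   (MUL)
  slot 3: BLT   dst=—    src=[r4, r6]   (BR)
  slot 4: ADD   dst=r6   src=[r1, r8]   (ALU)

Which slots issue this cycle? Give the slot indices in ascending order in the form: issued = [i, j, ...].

issued = [0, 3, 4]

slot 0 (MUL): ISSUE — free A3,Mu0,Ld1,B1 rp4 wp2
slot 1 (ALU): stall WAW — free A3,Mu0,Ld1,B1 rp4 wp2
slot 2 (MUL): stall FU — free A3,Mu0,Ld1,B1 rp4 wp2
slot 3 (BR): ISSUE — free A3,Mu0,Ld1,B0 rp2 wp2
slot 4 (ALU): ISSUE — free A2,Mu0,Ld1,B0 rp0 wp1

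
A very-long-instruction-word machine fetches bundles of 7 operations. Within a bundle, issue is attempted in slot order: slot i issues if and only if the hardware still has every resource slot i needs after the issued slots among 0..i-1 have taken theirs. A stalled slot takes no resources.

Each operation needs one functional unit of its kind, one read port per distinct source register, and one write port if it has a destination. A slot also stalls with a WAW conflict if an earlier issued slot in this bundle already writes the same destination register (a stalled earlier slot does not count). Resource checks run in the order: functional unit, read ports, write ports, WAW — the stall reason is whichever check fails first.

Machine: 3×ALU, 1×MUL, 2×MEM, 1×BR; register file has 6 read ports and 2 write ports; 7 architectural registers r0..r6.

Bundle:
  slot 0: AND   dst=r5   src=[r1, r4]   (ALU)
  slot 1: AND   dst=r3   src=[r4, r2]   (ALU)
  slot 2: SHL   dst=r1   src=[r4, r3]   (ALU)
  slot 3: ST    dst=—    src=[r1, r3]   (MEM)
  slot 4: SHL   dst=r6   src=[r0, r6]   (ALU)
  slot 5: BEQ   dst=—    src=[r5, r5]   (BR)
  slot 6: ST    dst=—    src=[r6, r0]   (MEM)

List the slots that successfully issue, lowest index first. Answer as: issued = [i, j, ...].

[0] ALU needs rd=2 wr=1: ok; after: ALU=2 MUL=1 MEM=2 BR=1, R=4, W=1
[1] ALU needs rd=2 wr=1: ok; after: ALU=1 MUL=1 MEM=2 BR=1, R=2, W=0
[2] ALU needs rd=2 wr=1: WR_PORT; after: ALU=1 MUL=1 MEM=2 BR=1, R=2, W=0
[3] MEM needs rd=2 wr=0: ok; after: ALU=1 MUL=1 MEM=1 BR=1, R=0, W=0
[4] ALU needs rd=2 wr=1: RD_PORT; after: ALU=1 MUL=1 MEM=1 BR=1, R=0, W=0
[5] BR needs rd=1 wr=0: RD_PORT; after: ALU=1 MUL=1 MEM=1 BR=1, R=0, W=0
[6] MEM needs rd=2 wr=0: RD_PORT; after: ALU=1 MUL=1 MEM=1 BR=1, R=0, W=0

issued = [0, 1, 3]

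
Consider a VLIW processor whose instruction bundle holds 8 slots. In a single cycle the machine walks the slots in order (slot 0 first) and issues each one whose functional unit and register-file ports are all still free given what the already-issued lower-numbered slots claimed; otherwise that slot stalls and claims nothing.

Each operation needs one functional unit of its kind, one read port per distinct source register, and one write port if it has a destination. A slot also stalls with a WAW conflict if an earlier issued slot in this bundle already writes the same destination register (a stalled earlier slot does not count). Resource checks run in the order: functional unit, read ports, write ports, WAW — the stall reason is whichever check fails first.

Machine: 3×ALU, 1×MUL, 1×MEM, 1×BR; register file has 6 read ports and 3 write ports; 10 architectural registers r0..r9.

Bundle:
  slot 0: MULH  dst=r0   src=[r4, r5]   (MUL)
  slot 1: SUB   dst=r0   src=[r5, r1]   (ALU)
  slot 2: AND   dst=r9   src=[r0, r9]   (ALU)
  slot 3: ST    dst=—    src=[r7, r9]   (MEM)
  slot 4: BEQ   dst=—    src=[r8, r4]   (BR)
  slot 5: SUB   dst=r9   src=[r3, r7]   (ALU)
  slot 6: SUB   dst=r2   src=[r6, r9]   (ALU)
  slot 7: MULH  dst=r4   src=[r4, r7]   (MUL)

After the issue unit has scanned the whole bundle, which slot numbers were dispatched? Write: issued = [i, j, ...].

(0) want 1×MUL +2rd +1wr — yes → AL3|MU0|ME1|BR1|rd4|wr2
(1) want 1×ALU +2rd +1wr — WAW → AL3|MU0|ME1|BR1|rd4|wr2
(2) want 1×ALU +2rd +1wr — yes → AL2|MU0|ME1|BR1|rd2|wr1
(3) want 1×MEM +2rd +0wr — yes → AL2|MU0|ME0|BR1|rd0|wr1
(4) want 1×BR +2rd +0wr — RD_PORT → AL2|MU0|ME0|BR1|rd0|wr1
(5) want 1×ALU +2rd +1wr — RD_PORT → AL2|MU0|ME0|BR1|rd0|wr1
(6) want 1×ALU +2rd +1wr — RD_PORT → AL2|MU0|ME0|BR1|rd0|wr1
(7) want 1×MUL +2rd +1wr — FU → AL2|MU0|ME0|BR1|rd0|wr1

issued = [0, 2, 3]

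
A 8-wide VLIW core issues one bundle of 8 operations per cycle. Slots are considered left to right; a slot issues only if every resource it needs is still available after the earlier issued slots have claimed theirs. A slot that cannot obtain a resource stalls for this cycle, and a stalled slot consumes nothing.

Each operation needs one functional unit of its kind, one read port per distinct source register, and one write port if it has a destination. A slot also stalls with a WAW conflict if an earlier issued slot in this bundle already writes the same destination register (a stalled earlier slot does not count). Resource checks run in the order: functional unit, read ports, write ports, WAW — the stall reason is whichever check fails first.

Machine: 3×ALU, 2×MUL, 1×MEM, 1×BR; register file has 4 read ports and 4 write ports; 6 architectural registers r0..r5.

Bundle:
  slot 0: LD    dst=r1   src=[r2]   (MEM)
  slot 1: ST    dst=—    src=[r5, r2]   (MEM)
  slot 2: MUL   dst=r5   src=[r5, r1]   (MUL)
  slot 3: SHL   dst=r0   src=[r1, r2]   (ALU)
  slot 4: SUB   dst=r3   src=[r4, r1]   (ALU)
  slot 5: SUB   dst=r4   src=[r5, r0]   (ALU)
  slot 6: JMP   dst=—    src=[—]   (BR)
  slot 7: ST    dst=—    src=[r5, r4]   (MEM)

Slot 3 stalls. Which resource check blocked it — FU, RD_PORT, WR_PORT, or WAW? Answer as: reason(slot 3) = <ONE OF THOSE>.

reason(slot 3) = RD_PORT

#0 MEM src=r2 dispatched  <A:3 Mu:2 Ld:0 B:1 rd:3 wr:3>
#1 MEM src=r5,r2 held:FU  <A:3 Mu:2 Ld:0 B:1 rd:3 wr:3>
#2 MUL src=r5,r1 dispatched  <A:3 Mu:1 Ld:0 B:1 rd:1 wr:2>
#3 ALU src=r1,r2 held:RD_PORT  <A:3 Mu:1 Ld:0 B:1 rd:1 wr:2>
#4 ALU src=r4,r1 held:RD_PORT  <A:3 Mu:1 Ld:0 B:1 rd:1 wr:2>
#5 ALU src=r5,r0 held:RD_PORT  <A:3 Mu:1 Ld:0 B:1 rd:1 wr:2>
#6 BR src=- dispatched  <A:3 Mu:1 Ld:0 B:0 rd:1 wr:2>
#7 MEM src=r5,r4 held:FU  <A:3 Mu:1 Ld:0 B:0 rd:1 wr:2>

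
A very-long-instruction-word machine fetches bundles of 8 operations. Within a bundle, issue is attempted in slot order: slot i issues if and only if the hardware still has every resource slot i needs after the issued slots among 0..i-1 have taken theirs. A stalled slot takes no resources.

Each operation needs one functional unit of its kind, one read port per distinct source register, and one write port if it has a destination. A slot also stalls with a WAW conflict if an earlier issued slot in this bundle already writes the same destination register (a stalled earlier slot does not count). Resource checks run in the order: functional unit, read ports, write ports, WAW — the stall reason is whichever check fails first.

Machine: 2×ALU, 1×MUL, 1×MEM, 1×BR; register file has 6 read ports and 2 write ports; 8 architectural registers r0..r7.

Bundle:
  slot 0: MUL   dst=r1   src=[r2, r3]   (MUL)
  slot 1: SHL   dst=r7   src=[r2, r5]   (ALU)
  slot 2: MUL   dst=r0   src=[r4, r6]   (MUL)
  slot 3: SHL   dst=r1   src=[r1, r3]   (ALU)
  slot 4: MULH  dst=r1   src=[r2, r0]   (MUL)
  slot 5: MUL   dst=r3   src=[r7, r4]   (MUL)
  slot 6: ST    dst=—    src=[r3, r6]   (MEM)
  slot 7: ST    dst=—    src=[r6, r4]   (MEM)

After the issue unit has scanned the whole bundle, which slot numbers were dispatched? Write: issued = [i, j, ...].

issued = [0, 1, 6]

[0] MUL needs rd=2 wr=1: ok; after: ALU=2 MUL=0 MEM=1 BR=1, R=4, W=1
[1] ALU needs rd=2 wr=1: ok; after: ALU=1 MUL=0 MEM=1 BR=1, R=2, W=0
[2] MUL needs rd=2 wr=1: FU; after: ALU=1 MUL=0 MEM=1 BR=1, R=2, W=0
[3] ALU needs rd=2 wr=1: WR_PORT; after: ALU=1 MUL=0 MEM=1 BR=1, R=2, W=0
[4] MUL needs rd=2 wr=1: FU; after: ALU=1 MUL=0 MEM=1 BR=1, R=2, W=0
[5] MUL needs rd=2 wr=1: FU; after: ALU=1 MUL=0 MEM=1 BR=1, R=2, W=0
[6] MEM needs rd=2 wr=0: ok; after: ALU=1 MUL=0 MEM=0 BR=1, R=0, W=0
[7] MEM needs rd=2 wr=0: FU; after: ALU=1 MUL=0 MEM=0 BR=1, R=0, W=0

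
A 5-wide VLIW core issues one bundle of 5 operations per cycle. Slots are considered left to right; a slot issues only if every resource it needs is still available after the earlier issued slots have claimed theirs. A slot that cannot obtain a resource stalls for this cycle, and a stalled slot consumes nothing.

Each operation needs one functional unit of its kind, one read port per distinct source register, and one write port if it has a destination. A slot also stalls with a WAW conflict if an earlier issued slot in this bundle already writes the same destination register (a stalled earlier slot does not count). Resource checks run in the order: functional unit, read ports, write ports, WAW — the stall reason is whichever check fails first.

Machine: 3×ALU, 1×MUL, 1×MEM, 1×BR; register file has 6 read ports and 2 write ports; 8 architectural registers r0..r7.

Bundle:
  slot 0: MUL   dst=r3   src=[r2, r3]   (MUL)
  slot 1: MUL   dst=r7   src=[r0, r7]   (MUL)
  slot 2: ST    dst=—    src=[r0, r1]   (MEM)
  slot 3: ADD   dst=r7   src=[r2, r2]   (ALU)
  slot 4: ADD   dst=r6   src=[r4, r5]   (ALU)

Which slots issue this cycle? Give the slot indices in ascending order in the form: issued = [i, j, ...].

[0] MUL needs rd=2 wr=1: ok; after: ALU=3 MUL=0 MEM=1 BR=1, R=4, W=1
[1] MUL needs rd=2 wr=1: FU; after: ALU=3 MUL=0 MEM=1 BR=1, R=4, W=1
[2] MEM needs rd=2 wr=0: ok; after: ALU=3 MUL=0 MEM=0 BR=1, R=2, W=1
[3] ALU needs rd=1 wr=1: ok; after: ALU=2 MUL=0 MEM=0 BR=1, R=1, W=0
[4] ALU needs rd=2 wr=1: RD_PORT; after: ALU=2 MUL=0 MEM=0 BR=1, R=1, W=0

issued = [0, 2, 3]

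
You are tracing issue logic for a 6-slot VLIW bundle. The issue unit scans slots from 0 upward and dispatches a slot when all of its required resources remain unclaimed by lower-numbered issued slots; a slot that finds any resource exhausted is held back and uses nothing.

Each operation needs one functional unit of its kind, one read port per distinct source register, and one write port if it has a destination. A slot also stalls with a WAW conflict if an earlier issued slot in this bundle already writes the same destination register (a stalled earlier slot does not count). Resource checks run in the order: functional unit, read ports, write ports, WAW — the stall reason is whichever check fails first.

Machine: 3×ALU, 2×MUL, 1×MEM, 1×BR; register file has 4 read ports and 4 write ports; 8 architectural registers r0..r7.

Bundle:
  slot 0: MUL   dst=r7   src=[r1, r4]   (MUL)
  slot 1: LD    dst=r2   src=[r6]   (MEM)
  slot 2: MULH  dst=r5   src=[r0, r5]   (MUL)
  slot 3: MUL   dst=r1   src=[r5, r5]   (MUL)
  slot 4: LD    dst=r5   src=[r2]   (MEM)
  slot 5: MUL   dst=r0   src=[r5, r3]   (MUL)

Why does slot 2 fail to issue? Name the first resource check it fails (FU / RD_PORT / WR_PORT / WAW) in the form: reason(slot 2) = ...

#0 MUL src=r1,r4 dispatched  <A:3 Mu:1 Ld:1 B:1 rd:2 wr:3>
#1 MEM src=r6 dispatched  <A:3 Mu:1 Ld:0 B:1 rd:1 wr:2>
#2 MUL src=r0,r5 held:RD_PORT  <A:3 Mu:1 Ld:0 B:1 rd:1 wr:2>
#3 MUL src=r5,r5 dispatched  <A:3 Mu:0 Ld:0 B:1 rd:0 wr:1>
#4 MEM src=r2 held:FU  <A:3 Mu:0 Ld:0 B:1 rd:0 wr:1>
#5 MUL src=r5,r3 held:FU  <A:3 Mu:0 Ld:0 B:1 rd:0 wr:1>

reason(slot 2) = RD_PORT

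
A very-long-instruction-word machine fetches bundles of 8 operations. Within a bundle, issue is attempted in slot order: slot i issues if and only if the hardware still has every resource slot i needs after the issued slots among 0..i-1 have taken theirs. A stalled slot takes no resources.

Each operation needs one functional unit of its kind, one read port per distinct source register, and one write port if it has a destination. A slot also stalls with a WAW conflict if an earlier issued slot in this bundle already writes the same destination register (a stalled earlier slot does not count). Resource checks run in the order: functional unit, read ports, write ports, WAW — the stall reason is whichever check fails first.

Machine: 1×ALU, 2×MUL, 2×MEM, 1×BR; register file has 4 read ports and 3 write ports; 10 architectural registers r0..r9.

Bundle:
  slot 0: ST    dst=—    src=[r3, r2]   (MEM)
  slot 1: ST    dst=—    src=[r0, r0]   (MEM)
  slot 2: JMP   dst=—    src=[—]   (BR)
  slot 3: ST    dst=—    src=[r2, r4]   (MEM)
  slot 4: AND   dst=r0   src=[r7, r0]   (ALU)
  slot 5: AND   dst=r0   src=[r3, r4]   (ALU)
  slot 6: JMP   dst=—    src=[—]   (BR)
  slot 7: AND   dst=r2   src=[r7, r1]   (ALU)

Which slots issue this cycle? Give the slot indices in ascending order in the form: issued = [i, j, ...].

issued = [0, 1, 2]

#0 MEM src=r3,r2 dispatched  <A:1 Mu:2 Ld:1 B:1 rd:2 wr:3>
#1 MEM src=r0,r0 dispatched  <A:1 Mu:2 Ld:0 B:1 rd:1 wr:3>
#2 BR src=- dispatched  <A:1 Mu:2 Ld:0 B:0 rd:1 wr:3>
#3 MEM src=r2,r4 held:FU  <A:1 Mu:2 Ld:0 B:0 rd:1 wr:3>
#4 ALU src=r7,r0 held:RD_PORT  <A:1 Mu:2 Ld:0 B:0 rd:1 wr:3>
#5 ALU src=r3,r4 held:RD_PORT  <A:1 Mu:2 Ld:0 B:0 rd:1 wr:3>
#6 BR src=- held:FU  <A:1 Mu:2 Ld:0 B:0 rd:1 wr:3>
#7 ALU src=r7,r1 held:RD_PORT  <A:1 Mu:2 Ld:0 B:0 rd:1 wr:3>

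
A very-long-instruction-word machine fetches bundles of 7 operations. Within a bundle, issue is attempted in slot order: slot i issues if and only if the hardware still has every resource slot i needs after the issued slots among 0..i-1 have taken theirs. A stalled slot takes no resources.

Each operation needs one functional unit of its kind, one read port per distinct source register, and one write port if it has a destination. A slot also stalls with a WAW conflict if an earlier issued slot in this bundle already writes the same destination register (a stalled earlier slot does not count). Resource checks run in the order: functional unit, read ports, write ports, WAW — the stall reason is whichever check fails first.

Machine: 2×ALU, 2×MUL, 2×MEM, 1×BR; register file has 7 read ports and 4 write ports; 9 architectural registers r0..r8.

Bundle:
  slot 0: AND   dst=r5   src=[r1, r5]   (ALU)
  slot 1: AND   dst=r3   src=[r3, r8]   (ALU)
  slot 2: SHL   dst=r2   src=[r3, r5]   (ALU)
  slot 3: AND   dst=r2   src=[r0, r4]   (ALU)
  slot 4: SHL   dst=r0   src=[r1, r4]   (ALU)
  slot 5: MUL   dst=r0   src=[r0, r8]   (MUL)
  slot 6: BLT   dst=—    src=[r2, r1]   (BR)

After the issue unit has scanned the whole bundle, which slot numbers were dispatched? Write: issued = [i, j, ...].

issued = [0, 1, 5]

[0] ALU needs rd=2 wr=1: ok; after: ALU=1 MUL=2 MEM=2 BR=1, R=5, W=3
[1] ALU needs rd=2 wr=1: ok; after: ALU=0 MUL=2 MEM=2 BR=1, R=3, W=2
[2] ALU needs rd=2 wr=1: FU; after: ALU=0 MUL=2 MEM=2 BR=1, R=3, W=2
[3] ALU needs rd=2 wr=1: FU; after: ALU=0 MUL=2 MEM=2 BR=1, R=3, W=2
[4] ALU needs rd=2 wr=1: FU; after: ALU=0 MUL=2 MEM=2 BR=1, R=3, W=2
[5] MUL needs rd=2 wr=1: ok; after: ALU=0 MUL=1 MEM=2 BR=1, R=1, W=1
[6] BR needs rd=2 wr=0: RD_PORT; after: ALU=0 MUL=1 MEM=2 BR=1, R=1, W=1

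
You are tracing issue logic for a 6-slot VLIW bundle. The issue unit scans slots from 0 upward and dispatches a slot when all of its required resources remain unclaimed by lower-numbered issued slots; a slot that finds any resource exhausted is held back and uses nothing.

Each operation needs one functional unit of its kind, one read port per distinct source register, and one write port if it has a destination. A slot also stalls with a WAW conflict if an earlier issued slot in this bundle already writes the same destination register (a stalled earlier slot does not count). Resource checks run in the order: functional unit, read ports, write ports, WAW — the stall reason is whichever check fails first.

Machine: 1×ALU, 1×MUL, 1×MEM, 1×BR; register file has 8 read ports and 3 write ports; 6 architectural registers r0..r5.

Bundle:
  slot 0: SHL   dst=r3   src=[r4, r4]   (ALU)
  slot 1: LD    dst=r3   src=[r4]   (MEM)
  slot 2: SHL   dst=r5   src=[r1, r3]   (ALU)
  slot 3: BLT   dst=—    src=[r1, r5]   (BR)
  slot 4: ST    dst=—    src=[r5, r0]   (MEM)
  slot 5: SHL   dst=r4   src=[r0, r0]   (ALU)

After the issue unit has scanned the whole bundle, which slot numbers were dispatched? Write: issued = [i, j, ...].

[0] ALU needs rd=1 wr=1: ok; after: ALU=0 MUL=1 MEM=1 BR=1, R=7, W=2
[1] MEM needs rd=1 wr=1: WAW; after: ALU=0 MUL=1 MEM=1 BR=1, R=7, W=2
[2] ALU needs rd=2 wr=1: FU; after: ALU=0 MUL=1 MEM=1 BR=1, R=7, W=2
[3] BR needs rd=2 wr=0: ok; after: ALU=0 MUL=1 MEM=1 BR=0, R=5, W=2
[4] MEM needs rd=2 wr=0: ok; after: ALU=0 MUL=1 MEM=0 BR=0, R=3, W=2
[5] ALU needs rd=1 wr=1: FU; after: ALU=0 MUL=1 MEM=0 BR=0, R=3, W=2

issued = [0, 3, 4]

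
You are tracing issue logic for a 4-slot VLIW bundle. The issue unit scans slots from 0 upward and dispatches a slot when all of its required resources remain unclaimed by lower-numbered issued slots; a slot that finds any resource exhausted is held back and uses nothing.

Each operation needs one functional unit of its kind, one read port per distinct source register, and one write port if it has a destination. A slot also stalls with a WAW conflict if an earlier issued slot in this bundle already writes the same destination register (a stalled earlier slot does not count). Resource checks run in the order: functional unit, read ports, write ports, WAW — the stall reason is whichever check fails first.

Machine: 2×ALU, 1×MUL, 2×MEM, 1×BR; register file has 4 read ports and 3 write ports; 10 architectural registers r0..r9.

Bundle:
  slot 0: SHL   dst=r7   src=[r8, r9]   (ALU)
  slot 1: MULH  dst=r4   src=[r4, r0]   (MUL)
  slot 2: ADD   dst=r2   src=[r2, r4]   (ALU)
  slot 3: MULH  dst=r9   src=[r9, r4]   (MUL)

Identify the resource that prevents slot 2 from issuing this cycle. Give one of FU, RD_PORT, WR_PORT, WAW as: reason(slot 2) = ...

reason(slot 2) = RD_PORT

  0. ALU→r7 ⇒ go  {1A/1Mu/2Ld/1B | 2r 2w}
  1. MUL→r4 ⇒ go  {1A/0Mu/2Ld/1B | 0r 1w}
  2. ALU→r2 ⇒ no(RD_PORT)  {1A/0Mu/2Ld/1B | 0r 1w}
  3. MUL→r9 ⇒ no(FU)  {1A/0Mu/2Ld/1B | 0r 1w}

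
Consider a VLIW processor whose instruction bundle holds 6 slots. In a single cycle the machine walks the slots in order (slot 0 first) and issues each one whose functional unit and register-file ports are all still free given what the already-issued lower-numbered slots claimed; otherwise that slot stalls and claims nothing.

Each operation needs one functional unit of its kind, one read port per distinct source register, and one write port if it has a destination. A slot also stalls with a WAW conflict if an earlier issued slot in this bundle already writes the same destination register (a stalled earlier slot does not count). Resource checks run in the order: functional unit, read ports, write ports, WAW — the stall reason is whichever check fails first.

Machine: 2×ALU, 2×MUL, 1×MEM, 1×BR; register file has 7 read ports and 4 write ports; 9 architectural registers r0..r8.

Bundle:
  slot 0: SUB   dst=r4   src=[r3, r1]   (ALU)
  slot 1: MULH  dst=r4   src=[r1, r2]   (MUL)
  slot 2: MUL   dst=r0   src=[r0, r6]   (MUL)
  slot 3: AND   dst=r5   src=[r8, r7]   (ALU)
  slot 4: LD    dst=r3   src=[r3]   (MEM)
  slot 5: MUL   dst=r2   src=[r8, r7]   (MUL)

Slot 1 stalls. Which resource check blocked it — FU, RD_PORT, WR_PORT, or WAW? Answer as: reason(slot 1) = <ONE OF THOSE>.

reason(slot 1) = WAW

slot 0 (ALU): ISSUE — free A1,Mu2,Ld1,B1 rp5 wp3
slot 1 (MUL): stall WAW — free A1,Mu2,Ld1,B1 rp5 wp3
slot 2 (MUL): ISSUE — free A1,Mu1,Ld1,B1 rp3 wp2
slot 3 (ALU): ISSUE — free A0,Mu1,Ld1,B1 rp1 wp1
slot 4 (MEM): ISSUE — free A0,Mu1,Ld0,B1 rp0 wp0
slot 5 (MUL): stall RD_PORT — free A0,Mu1,Ld0,B1 rp0 wp0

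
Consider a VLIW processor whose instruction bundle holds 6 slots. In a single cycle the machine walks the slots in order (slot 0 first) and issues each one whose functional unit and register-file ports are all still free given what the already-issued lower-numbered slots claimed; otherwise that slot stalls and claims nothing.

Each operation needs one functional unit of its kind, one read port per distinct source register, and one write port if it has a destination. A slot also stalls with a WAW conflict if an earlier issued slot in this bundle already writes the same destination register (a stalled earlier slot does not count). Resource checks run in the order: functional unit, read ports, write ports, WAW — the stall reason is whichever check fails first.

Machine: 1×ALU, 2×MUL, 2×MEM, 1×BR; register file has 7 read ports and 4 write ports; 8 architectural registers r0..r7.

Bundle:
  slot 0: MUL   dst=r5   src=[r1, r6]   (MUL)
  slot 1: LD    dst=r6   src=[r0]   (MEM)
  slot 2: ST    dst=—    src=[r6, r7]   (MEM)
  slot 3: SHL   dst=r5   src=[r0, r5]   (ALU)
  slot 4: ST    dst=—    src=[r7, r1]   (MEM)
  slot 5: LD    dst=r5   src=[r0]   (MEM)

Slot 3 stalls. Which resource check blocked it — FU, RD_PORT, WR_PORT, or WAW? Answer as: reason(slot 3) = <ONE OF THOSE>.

reason(slot 3) = WAW

slot 0 (MUL): ISSUE — free A1,Mu1,Ld2,B1 rp5 wp3
slot 1 (MEM): ISSUE — free A1,Mu1,Ld1,B1 rp4 wp2
slot 2 (MEM): ISSUE — free A1,Mu1,Ld0,B1 rp2 wp2
slot 3 (ALU): stall WAW — free A1,Mu1,Ld0,B1 rp2 wp2
slot 4 (MEM): stall FU — free A1,Mu1,Ld0,B1 rp2 wp2
slot 5 (MEM): stall FU — free A1,Mu1,Ld0,B1 rp2 wp2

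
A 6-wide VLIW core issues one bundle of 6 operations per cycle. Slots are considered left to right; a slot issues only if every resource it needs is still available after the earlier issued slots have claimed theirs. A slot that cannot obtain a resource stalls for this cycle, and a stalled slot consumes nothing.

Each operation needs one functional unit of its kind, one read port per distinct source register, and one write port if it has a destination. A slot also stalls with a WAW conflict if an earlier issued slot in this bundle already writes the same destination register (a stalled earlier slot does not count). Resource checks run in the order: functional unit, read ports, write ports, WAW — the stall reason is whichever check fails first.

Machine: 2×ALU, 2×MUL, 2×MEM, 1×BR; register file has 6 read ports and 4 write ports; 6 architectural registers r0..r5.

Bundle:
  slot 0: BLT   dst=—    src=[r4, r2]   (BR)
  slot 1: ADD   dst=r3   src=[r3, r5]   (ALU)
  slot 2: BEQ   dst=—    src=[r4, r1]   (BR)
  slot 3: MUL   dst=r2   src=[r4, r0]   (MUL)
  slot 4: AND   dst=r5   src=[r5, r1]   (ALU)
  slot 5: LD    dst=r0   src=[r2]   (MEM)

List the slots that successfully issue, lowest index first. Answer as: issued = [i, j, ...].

slot 0 (BR): ISSUE — free A2,Mu2,Ld2,B0 rp4 wp4
slot 1 (ALU): ISSUE — free A1,Mu2,Ld2,B0 rp2 wp3
slot 2 (BR): stall FU — free A1,Mu2,Ld2,B0 rp2 wp3
slot 3 (MUL): ISSUE — free A1,Mu1,Ld2,B0 rp0 wp2
slot 4 (ALU): stall RD_PORT — free A1,Mu1,Ld2,B0 rp0 wp2
slot 5 (MEM): stall RD_PORT — free A1,Mu1,Ld2,B0 rp0 wp2

issued = [0, 1, 3]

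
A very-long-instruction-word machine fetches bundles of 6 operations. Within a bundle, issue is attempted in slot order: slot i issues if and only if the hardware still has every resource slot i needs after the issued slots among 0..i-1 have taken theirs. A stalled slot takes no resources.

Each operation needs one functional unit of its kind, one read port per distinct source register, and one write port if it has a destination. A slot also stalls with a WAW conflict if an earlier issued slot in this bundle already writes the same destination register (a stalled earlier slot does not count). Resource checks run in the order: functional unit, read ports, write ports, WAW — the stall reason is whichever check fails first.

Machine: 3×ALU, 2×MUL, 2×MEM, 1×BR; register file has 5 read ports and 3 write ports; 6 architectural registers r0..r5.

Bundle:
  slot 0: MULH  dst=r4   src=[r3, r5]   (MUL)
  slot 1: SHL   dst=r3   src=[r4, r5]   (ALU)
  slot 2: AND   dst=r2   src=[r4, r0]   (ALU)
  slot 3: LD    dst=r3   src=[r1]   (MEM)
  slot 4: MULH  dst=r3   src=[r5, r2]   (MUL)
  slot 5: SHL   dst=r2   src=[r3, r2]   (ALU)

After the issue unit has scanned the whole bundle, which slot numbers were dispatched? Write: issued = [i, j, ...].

issued = [0, 1]

#0 MUL src=r3,r5 dispatched  <A:3 Mu:1 Ld:2 B:1 rd:3 wr:2>
#1 ALU src=r4,r5 dispatched  <A:2 Mu:1 Ld:2 B:1 rd:1 wr:1>
#2 ALU src=r4,r0 held:RD_PORT  <A:2 Mu:1 Ld:2 B:1 rd:1 wr:1>
#3 MEM src=r1 held:WAW  <A:2 Mu:1 Ld:2 B:1 rd:1 wr:1>
#4 MUL src=r5,r2 held:RD_PORT  <A:2 Mu:1 Ld:2 B:1 rd:1 wr:1>
#5 ALU src=r3,r2 held:RD_PORT  <A:2 Mu:1 Ld:2 B:1 rd:1 wr:1>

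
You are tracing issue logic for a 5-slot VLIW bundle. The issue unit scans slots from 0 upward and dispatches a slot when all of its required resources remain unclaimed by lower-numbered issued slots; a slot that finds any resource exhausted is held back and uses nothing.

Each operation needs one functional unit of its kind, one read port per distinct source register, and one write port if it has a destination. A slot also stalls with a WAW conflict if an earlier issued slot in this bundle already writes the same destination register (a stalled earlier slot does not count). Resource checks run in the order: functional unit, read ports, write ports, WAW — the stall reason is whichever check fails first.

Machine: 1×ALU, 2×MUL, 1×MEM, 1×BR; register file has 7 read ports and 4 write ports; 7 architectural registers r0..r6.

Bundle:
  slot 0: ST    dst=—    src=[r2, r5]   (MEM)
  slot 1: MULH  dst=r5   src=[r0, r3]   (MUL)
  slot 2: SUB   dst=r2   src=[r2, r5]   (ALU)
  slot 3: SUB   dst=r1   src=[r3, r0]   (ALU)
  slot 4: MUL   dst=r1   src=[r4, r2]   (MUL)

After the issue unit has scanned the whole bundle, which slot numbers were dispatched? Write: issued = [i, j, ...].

#0 MEM src=r2,r5 dispatched  <A:1 Mu:2 Ld:0 B:1 rd:5 wr:4>
#1 MUL src=r0,r3 dispatched  <A:1 Mu:1 Ld:0 B:1 rd:3 wr:3>
#2 ALU src=r2,r5 dispatched  <A:0 Mu:1 Ld:0 B:1 rd:1 wr:2>
#3 ALU src=r3,r0 held:FU  <A:0 Mu:1 Ld:0 B:1 rd:1 wr:2>
#4 MUL src=r4,r2 held:RD_PORT  <A:0 Mu:1 Ld:0 B:1 rd:1 wr:2>

issued = [0, 1, 2]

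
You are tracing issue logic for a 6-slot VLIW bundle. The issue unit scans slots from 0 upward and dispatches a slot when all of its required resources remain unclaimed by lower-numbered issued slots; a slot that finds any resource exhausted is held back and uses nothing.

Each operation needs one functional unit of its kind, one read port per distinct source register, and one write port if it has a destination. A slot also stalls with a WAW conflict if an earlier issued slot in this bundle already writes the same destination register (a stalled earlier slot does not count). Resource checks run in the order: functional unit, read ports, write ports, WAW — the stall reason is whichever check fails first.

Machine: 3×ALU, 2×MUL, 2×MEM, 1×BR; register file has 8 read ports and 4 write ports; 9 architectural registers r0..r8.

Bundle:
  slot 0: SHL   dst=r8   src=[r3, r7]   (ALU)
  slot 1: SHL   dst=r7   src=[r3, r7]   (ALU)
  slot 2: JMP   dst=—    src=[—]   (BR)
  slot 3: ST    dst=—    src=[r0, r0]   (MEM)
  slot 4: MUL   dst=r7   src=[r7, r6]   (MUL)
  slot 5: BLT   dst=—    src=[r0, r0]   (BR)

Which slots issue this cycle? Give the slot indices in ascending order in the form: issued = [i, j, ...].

  0. ALU→r8 ⇒ go  {2A/2Mu/2Ld/1B | 6r 3w}
  1. ALU→r7 ⇒ go  {1A/2Mu/2Ld/1B | 4r 2w}
  2. BR ⇒ go  {1A/2Mu/2Ld/0B | 4r 2w}
  3. MEM ⇒ go  {1A/2Mu/1Ld/0B | 3r 2w}
  4. MUL→r7 ⇒ no(WAW)  {1A/2Mu/1Ld/0B | 3r 2w}
  5. BR ⇒ no(FU)  {1A/2Mu/1Ld/0B | 3r 2w}

issued = [0, 1, 2, 3]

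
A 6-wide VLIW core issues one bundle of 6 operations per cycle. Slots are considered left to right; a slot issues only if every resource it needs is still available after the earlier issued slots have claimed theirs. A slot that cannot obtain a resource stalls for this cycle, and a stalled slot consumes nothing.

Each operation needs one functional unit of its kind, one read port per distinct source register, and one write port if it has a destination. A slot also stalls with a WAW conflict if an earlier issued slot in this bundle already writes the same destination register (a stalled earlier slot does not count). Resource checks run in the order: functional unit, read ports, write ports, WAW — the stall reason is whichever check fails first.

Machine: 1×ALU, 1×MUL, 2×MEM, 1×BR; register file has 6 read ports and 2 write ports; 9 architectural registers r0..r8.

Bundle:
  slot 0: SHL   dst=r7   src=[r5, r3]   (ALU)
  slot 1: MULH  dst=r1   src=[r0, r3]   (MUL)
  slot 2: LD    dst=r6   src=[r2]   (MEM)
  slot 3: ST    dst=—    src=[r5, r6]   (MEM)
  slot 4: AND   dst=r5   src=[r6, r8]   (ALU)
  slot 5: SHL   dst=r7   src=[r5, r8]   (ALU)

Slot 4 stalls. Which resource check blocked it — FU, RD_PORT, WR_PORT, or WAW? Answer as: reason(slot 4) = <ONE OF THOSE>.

reason(slot 4) = FU

(0) want 1×ALU +2rd +1wr — yes → AL0|MU1|ME2|BR1|rd4|wr1
(1) want 1×MUL +2rd +1wr — yes → AL0|MU0|ME2|BR1|rd2|wr0
(2) want 1×MEM +1rd +1wr — WR_PORT → AL0|MU0|ME2|BR1|rd2|wr0
(3) want 1×MEM +2rd +0wr — yes → AL0|MU0|ME1|BR1|rd0|wr0
(4) want 1×ALU +2rd +1wr — FU → AL0|MU0|ME1|BR1|rd0|wr0
(5) want 1×ALU +2rd +1wr — FU → AL0|MU0|ME1|BR1|rd0|wr0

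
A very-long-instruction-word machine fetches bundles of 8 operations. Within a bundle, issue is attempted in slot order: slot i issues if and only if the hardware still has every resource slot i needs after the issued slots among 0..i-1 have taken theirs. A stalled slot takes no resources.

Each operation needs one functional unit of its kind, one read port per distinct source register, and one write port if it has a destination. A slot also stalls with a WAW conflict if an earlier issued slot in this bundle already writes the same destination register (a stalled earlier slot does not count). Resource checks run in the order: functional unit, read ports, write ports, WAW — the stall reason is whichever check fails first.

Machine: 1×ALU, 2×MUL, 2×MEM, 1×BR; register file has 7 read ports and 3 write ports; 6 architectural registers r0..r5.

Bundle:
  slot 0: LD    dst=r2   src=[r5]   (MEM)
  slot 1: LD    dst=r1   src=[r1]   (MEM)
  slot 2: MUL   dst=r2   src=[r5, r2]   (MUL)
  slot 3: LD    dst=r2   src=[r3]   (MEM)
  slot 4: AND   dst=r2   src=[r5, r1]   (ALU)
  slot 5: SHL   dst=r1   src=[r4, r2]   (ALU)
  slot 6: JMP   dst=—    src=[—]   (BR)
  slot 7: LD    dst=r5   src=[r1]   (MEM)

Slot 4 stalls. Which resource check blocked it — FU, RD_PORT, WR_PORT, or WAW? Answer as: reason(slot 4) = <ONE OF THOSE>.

[0] MEM needs rd=1 wr=1: ok; after: ALU=1 MUL=2 MEM=1 BR=1, R=6, W=2
[1] MEM needs rd=1 wr=1: ok; after: ALU=1 MUL=2 MEM=0 BR=1, R=5, W=1
[2] MUL needs rd=2 wr=1: WAW; after: ALU=1 MUL=2 MEM=0 BR=1, R=5, W=1
[3] MEM needs rd=1 wr=1: FU; after: ALU=1 MUL=2 MEM=0 BR=1, R=5, W=1
[4] ALU needs rd=2 wr=1: WAW; after: ALU=1 MUL=2 MEM=0 BR=1, R=5, W=1
[5] ALU needs rd=2 wr=1: WAW; after: ALU=1 MUL=2 MEM=0 BR=1, R=5, W=1
[6] BR needs rd=0 wr=0: ok; after: ALU=1 MUL=2 MEM=0 BR=0, R=5, W=1
[7] MEM needs rd=1 wr=1: FU; after: ALU=1 MUL=2 MEM=0 BR=0, R=5, W=1

reason(slot 4) = WAW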